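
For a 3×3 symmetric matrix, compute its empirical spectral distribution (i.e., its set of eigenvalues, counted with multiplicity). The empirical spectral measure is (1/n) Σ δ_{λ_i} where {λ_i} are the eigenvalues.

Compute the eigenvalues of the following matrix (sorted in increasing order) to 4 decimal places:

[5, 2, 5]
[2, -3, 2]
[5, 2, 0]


Since M is real symmetric, all three eigenvalues are real; they are the roots of det(λI − M) = λ³ − (tr M) λ² + s λ − det M, where s is the sum of the principal 2×2 minors.
tr M = 5 + (-3) + 0 = 2.
s = (5·(-3) − 2²) + (5·0 − 5²) + ((-3)·0 − 2²) = -19 + (-25) + (-4) = -48.
det M (expand along row 1) = 5·(-4) − 2·(-10) + 5·19 = 95.
Characteristic polynomial: λ³ − 2λ² − 48λ − 95 = 0.
Substitute λ = y + (tr M)/3 = y + 0.666667 to remove the quadratic term: y³ + p·y + q = 0 with p = s − (tr M)²/3 = -49.333333 and q = −2(tr M)³/27 + (tr M)·s/3 − det M = -127.592593.
Three real roots ⇒ use the trigonometric (Viète) form: r = 2√(−p/3) = 8.110350, φ = arccos(3q/(p·r)) = arccos(0.956680) = 0.295420 rad.
y_k = r·cos(φ/3 − 2πk/3) for k = 0, 1, 2 gives y = 8.071059, -3.344992, -4.726066.
λ_k = y_k + 0.666667 gives λ = 8.7377, -2.6783, -4.0594 (check: the sum is 2.0000 = tr M).

Eigenvalues sorted in increasing order: [-4.0594, -2.6783, 8.7377].


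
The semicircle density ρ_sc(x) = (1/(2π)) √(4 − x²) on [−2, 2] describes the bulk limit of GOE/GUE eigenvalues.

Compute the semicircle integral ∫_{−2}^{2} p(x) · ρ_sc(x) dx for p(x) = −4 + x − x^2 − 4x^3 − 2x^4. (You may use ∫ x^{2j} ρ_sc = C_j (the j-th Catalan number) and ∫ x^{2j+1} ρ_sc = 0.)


Write p(x) = Σ a_i x^i, split into monomials and integrate each against ρ_sc separately.
Using ∫ x^{2j} ρ_sc = C_j = (1/(j+1)) C(2j, j) (Catalan numbers) and ∫ x^{2j+1} ρ_sc = 0 (odd monomials vanish by symmetry):
  i = 0 (even): a_0 · C_{0} = -4 · 1 = -4
  i = 1 (odd): ∫ x^1 ρ_sc = 0 (vanishes)
  i = 2 (even): a_2 · C_{1} = -1 · 1 = -1
  i = 3 (odd): ∫ x^3 ρ_sc = 0 (vanishes)
  i = 4 (even): a_4 · C_{2} = -2 · 2 = -4

Summing the contributions: ∫_{−2}^{2} p(x) ρ_sc(x) dx = (-4) + (-1) + (-4) = -9.


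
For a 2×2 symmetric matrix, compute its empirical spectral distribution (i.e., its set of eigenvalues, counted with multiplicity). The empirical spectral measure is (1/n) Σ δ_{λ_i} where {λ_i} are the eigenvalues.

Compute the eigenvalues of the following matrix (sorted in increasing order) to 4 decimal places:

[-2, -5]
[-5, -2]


Since M is real symmetric, both eigenvalues are real; they are the roots of det(λI − M) = λ² − (tr M) λ + det M.
tr M = -2 + (-2) = -4.
det M = (-2)·(-2) − (-5)² = 4 − 25 = -21.
Characteristic polynomial: λ² + 4λ − 21 = 0.
Discriminant Δ = (tr M)² − 4·det M = 16 − (-84) = 100; √Δ = 10.000000.
λ = (tr M ± √Δ)/2 = (-4 ± 10.000000)/2, giving (tr M − √Δ)/2 = -7.0000 and (tr M + √Δ)/2 = 3.0000.

Eigenvalues sorted in increasing order: [-7.0000, 3.0000].


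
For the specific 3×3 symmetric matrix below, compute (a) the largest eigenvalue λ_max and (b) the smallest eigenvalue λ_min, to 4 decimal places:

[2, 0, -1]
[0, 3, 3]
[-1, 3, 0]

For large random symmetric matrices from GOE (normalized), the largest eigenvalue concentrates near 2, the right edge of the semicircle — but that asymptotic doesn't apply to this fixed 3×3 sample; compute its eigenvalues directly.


Since M is real symmetric, all three eigenvalues are real; they are the roots of det(λI − M) = λ³ − (tr M) λ² + s λ − det M, where s is the sum of the principal 2×2 minors.
tr M = 2 + 3 + 0 = 5.
s = (2·3 − 0²) + (2·0 − (-1)²) + (3·0 − 3²) = 6 + (-1) + (-9) = -4.
det M (expand along row 1) = 2·(-9) − 0·3 + (-1)·3 = -21.
Characteristic polynomial: λ³ − 5λ² − 4λ + 21 = 0.
Substitute λ = y + (tr M)/3 = y + 1.666667 to remove the quadratic term: y³ + p·y + q = 0 with p = s − (tr M)²/3 = -12.333333 and q = −2(tr M)³/27 + (tr M)·s/3 − det M = 5.074074.
Three real roots ⇒ use the trigonometric (Viète) form: r = 2√(−p/3) = 4.055175, φ = arccos(3q/(p·r)) = arccos(-0.304360) = 1.880063 rad.
y_k = r·cos(φ/3 − 2πk/3) for k = 0, 1, 2 gives y = 3.284588, 0.417304, -3.701892.
λ_k = y_k + 1.666667 gives λ = 4.9513, 2.0840, -2.0352 (check: the sum is 5.0000 = tr M).

Hence λ_max = 4.9513 and λ_min = -2.0352.


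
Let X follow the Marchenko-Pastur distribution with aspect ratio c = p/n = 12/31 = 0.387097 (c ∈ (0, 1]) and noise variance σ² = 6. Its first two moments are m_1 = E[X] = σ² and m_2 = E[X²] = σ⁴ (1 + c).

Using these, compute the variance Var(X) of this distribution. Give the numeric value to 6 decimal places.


m_1 = E[X] = σ² = 6, so m_1² = 36.
m_2 = E[X²] = σ⁴ (1 + c) = 36 · (1 + 0.387097) = 36 · 1.387097 = 49.935484.
(Note m_2 − m_1² simplifies to c · σ⁴ = 0.387097 · 36.)

Var(X) = m_2 − m_1² = 49.935484 − 36 = 13.935484.


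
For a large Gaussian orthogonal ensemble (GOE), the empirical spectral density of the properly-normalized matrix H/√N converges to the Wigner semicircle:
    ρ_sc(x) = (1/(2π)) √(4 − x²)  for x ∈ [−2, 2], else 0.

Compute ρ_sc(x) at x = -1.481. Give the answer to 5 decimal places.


ρ_sc(x) = (1/(2π)) √(4 − x²). With x = -1.481:
  4 − x² = 4 − (-1.481)² = 4 − 2.193361 = 1.806639.
  √(4 − x²) = 1.344113.
  1/(2π) = 0.159155.
  ρ_sc(-1.481) = 0.159155 · 1.344113 = 0.213922.

Rounded to 5 decimal places: ρ_sc(-1.481) ≈ 0.21392.


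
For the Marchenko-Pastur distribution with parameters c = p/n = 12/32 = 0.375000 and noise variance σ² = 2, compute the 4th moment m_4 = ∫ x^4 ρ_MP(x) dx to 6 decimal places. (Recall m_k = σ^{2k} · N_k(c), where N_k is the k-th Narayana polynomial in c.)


E[X⁴] = σ⁸ (1 + 6c + 6c² + c³) (fourth MP moment). With σ² = 2 (so σ⁸ = 16) and c = 12/32 = 0.375000: E[X⁴] = 16 · (1 + 6·0.375000 + 6·(0.375000)² + (0.375000)³) = 16 · 4.146484.

So E[X^4] = 66.343750.


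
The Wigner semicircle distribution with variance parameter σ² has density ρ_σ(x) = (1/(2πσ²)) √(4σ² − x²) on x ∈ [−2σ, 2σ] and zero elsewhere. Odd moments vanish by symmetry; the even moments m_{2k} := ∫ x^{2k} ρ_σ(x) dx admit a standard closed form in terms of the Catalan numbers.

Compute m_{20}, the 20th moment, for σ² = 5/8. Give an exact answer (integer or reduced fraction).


By the scaled semicircle moment identity, m_{2k} = σ^{2k} · C_k with k = 10.
C_10 = (1/(k+1)) · C(2k, k) = (1/11) · C(20, 10) = (1/11) · 184756 = 16796.
σ^{2k} = (σ²)^k = (5/8)^10 = 9765625/1073741824.

Therefore m_{20} = σ^{20} · C_10 = (9765625/1073741824) · 16796 = 41005859375/268435456.


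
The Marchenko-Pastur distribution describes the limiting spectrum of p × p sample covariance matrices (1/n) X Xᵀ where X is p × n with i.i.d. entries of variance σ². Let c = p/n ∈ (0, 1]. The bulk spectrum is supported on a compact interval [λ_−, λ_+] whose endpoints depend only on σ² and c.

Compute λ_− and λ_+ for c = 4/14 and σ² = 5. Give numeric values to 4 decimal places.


c = 4/14 = 0.285714; √c = 0.534522.
λ_− = σ² (1 − √c)² = 5 · (1 − 0.534522)² = 5 · (0.465478)² = 1.083347.
λ_+ = σ² (1 + √c)² = 5 · (1 + 0.534522)² = 5 · (1.534522)² = 11.773796.

Rounded to 4 decimal places: λ_− ≈ 1.0833, λ_+ ≈ 11.7738.


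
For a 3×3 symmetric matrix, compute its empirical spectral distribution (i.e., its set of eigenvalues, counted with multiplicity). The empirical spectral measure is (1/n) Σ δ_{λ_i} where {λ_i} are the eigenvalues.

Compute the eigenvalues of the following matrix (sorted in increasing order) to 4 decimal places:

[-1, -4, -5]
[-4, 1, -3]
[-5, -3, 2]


Since M is real symmetric, all three eigenvalues are real; they are the roots of det(λI − M) = λ³ − (tr M) λ² + s λ − det M, where s is the sum of the principal 2×2 minors.
tr M = -1 + 1 + 2 = 2.
s = ((-1)·1 − (-4)²) + ((-1)·2 − (-5)²) + (1·2 − (-3)²) = -17 + (-27) + (-7) = -51.
det M (expand along row 1) = (-1)·(-7) − (-4)·(-23) + (-5)·17 = -170.
Characteristic polynomial: λ³ − 2λ² − 51λ + 170 = 0.
Substitute λ = y + (tr M)/3 = y + 0.666667 to remove the quadratic term: y³ + p·y + q = 0 with p = s − (tr M)²/3 = -52.333333 and q = −2(tr M)³/27 + (tr M)·s/3 − det M = 135.407407.
Three real roots ⇒ use the trigonometric (Viète) form: r = 2√(−p/3) = 8.353309, φ = arccos(3q/(p·r)) = arccos(-0.929237) = 2.763140 rad.
y_k = r·cos(φ/3 − 2πk/3) for k = 0, 1, 2 gives y = 5.053644, 3.233286, -8.286930.
λ_k = y_k + 0.666667 gives λ = 5.7203, 3.9000, -7.6203 (check: the sum is 2.0000 = tr M).

Eigenvalues sorted in increasing order: [-7.6203, 3.9000, 5.7203].


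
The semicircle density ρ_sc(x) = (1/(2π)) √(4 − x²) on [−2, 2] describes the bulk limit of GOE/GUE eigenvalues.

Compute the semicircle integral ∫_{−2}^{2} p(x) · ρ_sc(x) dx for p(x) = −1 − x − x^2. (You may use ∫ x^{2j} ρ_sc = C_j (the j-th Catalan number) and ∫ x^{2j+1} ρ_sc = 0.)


Write p(x) = Σ a_i x^i, split into monomials and integrate each against ρ_sc separately.
Using ∫ x^{2j} ρ_sc = C_j = (1/(j+1)) C(2j, j) (Catalan numbers) and ∫ x^{2j+1} ρ_sc = 0 (odd monomials vanish by symmetry):
  i = 0 (even): a_0 · C_{0} = -1 · 1 = -1
  i = 1 (odd): ∫ x^1 ρ_sc = 0 (vanishes)
  i = 2 (even): a_2 · C_{1} = -1 · 1 = -1

Summing the contributions: ∫_{−2}^{2} p(x) ρ_sc(x) dx = (-1) + (-1) = -2.


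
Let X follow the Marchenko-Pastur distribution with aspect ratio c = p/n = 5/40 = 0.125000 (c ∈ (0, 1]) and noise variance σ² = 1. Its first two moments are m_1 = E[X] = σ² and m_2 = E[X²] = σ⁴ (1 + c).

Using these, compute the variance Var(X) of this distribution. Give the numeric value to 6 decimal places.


m_1 = E[X] = σ² = 1, so m_1² = 1.
m_2 = E[X²] = σ⁴ (1 + c) = 1 · (1 + 0.125000) = 1 · 1.125000 = 1.125000.
(Note m_2 − m_1² simplifies to c · σ⁴ = 0.125000 · 1.)

Var(X) = m_2 − m_1² = 1.125000 − 1 = 0.125000.


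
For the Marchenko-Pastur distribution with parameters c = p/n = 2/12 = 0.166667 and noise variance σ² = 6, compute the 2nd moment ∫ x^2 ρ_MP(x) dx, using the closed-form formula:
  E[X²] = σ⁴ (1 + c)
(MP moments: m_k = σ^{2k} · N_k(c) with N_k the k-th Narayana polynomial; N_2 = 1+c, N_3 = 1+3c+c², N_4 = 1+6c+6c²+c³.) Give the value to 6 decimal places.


E[X²] = σ⁴ (1 + c) (second MP moment). With σ² = 6 (so σ⁴ = 36) and c = 2/12 = 0.166667: E[X²] = 36 · (1 + 0.166667) = 36 · 1.166667.

So E[X^2] = 42.000000.


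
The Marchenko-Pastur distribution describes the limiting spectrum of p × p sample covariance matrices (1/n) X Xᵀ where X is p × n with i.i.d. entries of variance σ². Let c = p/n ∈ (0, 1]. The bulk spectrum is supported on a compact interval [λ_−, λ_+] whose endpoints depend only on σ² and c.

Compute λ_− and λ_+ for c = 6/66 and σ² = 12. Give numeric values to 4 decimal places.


c = 6/66 = 0.090909; √c = 0.301511.
λ_− = σ² (1 − √c)² = 12 · (1 − 0.301511)² = 12 · (0.698489)² = 5.854637.
λ_+ = σ² (1 + √c)² = 12 · (1 + 0.301511)² = 12 · (1.301511)² = 20.327181.

Rounded to 4 decimal places: λ_− ≈ 5.8546, λ_+ ≈ 20.3272.


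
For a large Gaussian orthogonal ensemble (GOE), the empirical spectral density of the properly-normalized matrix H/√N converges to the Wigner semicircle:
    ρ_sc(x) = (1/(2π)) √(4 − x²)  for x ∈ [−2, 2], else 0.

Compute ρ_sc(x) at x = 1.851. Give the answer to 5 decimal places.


ρ_sc(x) = (1/(2π)) √(4 − x²). With x = 1.851:
  4 − x² = 4 − (1.851)² = 4 − 3.426201 = 0.573799.
  √(4 − x²) = 0.757495.
  1/(2π) = 0.159155.
  ρ_sc(1.851) = 0.159155 · 0.757495 = 0.120559.

Rounded to 5 decimal places: ρ_sc(1.851) ≈ 0.12056.


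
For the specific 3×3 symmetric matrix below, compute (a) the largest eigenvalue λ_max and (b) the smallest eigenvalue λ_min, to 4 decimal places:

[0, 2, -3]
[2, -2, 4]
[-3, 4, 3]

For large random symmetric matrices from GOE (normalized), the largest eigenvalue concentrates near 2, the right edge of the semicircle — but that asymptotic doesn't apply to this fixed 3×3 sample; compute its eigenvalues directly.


Since M is real symmetric, all three eigenvalues are real; they are the roots of det(λI − M) = λ³ − (tr M) λ² + s λ − det M, where s is the sum of the principal 2×2 minors.
tr M = 0 + (-2) + 3 = 1.
s = (0·(-2) − 2²) + (0·3 − (-3)²) + ((-2)·3 − 4²) = -4 + (-9) + (-22) = -35.
det M (expand along row 1) = 0·(-22) − 2·18 + (-3)·2 = -42.
Characteristic polynomial: λ³ − λ² − 35λ + 42 = 0.
Substitute λ = y + (tr M)/3 = y + 0.333333 to remove the quadratic term: y³ + p·y + q = 0 with p = s − (tr M)²/3 = -35.333333 and q = −2(tr M)³/27 + (tr M)·s/3 − det M = 30.259259.
Three real roots ⇒ use the trigonometric (Viète) form: r = 2√(−p/3) = 6.863753, φ = arccos(3q/(p·r)) = arccos(-0.374312) = 1.954451 rad.
y_k = r·cos(φ/3 − 2πk/3) for k = 0, 1, 2 gives y = 5.457955, 0.875379, -6.333333.
λ_k = y_k + 0.333333 gives λ = 5.7913, 1.2087, -6.0000 (check: the sum is 1.0000 = tr M).

Hence λ_max = 5.7913 and λ_min = -6.0000.


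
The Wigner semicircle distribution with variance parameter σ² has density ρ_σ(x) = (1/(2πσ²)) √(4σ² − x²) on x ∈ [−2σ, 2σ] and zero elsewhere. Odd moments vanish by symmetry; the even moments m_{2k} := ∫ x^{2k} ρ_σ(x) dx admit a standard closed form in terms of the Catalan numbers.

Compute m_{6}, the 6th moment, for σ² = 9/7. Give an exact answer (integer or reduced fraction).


By the scaled semicircle moment identity, m_{2k} = σ^{2k} · C_k with k = 3.
C_3 = (1/(k+1)) · C(2k, k) = (1/4) · C(6, 3) = (1/4) · 20 = 5.
σ^{2k} = (σ²)^k = (9/7)^3 = 729/343.

Therefore m_{6} = σ^{6} · C_3 = (729/343) · 5 = 3645/343.


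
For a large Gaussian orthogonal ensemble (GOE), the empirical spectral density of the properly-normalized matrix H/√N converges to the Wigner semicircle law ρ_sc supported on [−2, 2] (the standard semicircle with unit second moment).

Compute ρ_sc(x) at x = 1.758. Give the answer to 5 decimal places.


ρ_sc(x) = (1/(2π)) √(4 − x²). With x = 1.758:
  4 − x² = 4 − (1.758)² = 4 − 3.090564 = 0.909436.
  √(4 − x²) = 0.953644.
  1/(2π) = 0.159155.
  ρ_sc(1.758) = 0.159155 · 0.953644 = 0.151777.

Rounded to 5 decimal places: ρ_sc(1.758) ≈ 0.15178.


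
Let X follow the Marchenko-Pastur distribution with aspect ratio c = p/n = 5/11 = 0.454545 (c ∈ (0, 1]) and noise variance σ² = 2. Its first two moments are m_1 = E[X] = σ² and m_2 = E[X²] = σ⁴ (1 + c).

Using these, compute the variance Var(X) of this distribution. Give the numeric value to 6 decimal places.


m_1 = E[X] = σ² = 2, so m_1² = 4.
m_2 = E[X²] = σ⁴ (1 + c) = 4 · (1 + 0.454545) = 4 · 1.454545 = 5.818182.
(Note m_2 − m_1² simplifies to c · σ⁴ = 0.454545 · 4.)

Var(X) = m_2 − m_1² = 5.818182 − 4 = 1.818182.


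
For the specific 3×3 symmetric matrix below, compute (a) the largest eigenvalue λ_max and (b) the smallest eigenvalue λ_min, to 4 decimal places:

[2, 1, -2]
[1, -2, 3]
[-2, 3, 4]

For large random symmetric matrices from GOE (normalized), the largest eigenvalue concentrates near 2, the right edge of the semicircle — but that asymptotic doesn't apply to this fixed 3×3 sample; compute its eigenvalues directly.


Since M is real symmetric, all three eigenvalues are real; they are the roots of det(λI − M) = λ³ − (tr M) λ² + s λ − det M, where s is the sum of the principal 2×2 minors.
tr M = 2 + (-2) + 4 = 4.
s = (2·(-2) − 1²) + (2·4 − (-2)²) + ((-2)·4 − 3²) = -5 + 4 + (-17) = -18.
det M (expand along row 1) = 2·(-17) − 1·10 + (-2)·(-1) = -42.
Characteristic polynomial: λ³ − 4λ² − 18λ + 42 = 0.
Substitute λ = y + (tr M)/3 = y + 1.333333 to remove the quadratic term: y³ + p·y + q = 0 with p = s − (tr M)²/3 = -23.333333 and q = −2(tr M)³/27 + (tr M)·s/3 − det M = 13.259259.
Three real roots ⇒ use the trigonometric (Viète) form: r = 2√(−p/3) = 5.577734, φ = arccos(3q/(p·r)) = arccos(-0.305637) = 1.881404 rad.
y_k = r·cos(φ/3 − 2πk/3) for k = 0, 1, 2 gives y = 4.516360, 0.576464, -5.092824.
λ_k = y_k + 1.333333 gives λ = 5.8497, 1.9098, -3.7595 (check: the sum is 4.0000 = tr M).

Hence λ_max = 5.8497 and λ_min = -3.7595.


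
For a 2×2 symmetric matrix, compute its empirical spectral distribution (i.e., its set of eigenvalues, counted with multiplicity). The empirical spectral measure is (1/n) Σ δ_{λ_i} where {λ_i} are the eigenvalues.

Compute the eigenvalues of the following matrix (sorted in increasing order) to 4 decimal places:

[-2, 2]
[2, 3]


Since M is real symmetric, both eigenvalues are real; they are the roots of det(λI − M) = λ² − (tr M) λ + det M.
tr M = -2 + 3 = 1.
det M = (-2)·3 − 2² = -6 − 4 = -10.
Characteristic polynomial: λ² − λ − 10 = 0.
Discriminant Δ = (tr M)² − 4·det M = 1 − (-40) = 41; √Δ = 6.403124.
λ = (tr M ± √Δ)/2 = (1 ± 6.403124)/2, giving (tr M − √Δ)/2 = -2.7016 and (tr M + √Δ)/2 = 3.7016.

Eigenvalues sorted in increasing order: [-2.7016, 3.7016].


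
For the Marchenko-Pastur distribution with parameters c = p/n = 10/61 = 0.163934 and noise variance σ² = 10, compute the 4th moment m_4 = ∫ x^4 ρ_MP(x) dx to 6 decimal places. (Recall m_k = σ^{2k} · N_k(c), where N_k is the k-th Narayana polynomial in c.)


E[X⁴] = σ⁸ (1 + 6c + 6c² + c³) (fourth MP moment). With σ² = 10 (so σ⁸ = 10000) and c = 10/61 = 0.163934: E[X⁴] = 10000 · (1 + 6·0.163934 + 6·(0.163934)² + (0.163934)³) = 10000 · 2.149259.

So E[X^4] = 21492.591891.


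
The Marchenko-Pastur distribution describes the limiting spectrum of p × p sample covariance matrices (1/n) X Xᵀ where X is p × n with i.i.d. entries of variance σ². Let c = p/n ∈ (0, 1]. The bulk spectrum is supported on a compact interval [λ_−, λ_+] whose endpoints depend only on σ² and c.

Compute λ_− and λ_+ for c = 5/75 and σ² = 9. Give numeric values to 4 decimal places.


c = 5/75 = 0.066667; √c = 0.258199.
λ_− = σ² (1 − √c)² = 9 · (1 − 0.258199)² = 9 · (0.741801)² = 4.952420.
λ_+ = σ² (1 + √c)² = 9 · (1 + 0.258199)² = 9 · (1.258199)² = 14.247580.

Rounded to 4 decimal places: λ_− ≈ 4.9524, λ_+ ≈ 14.2476.


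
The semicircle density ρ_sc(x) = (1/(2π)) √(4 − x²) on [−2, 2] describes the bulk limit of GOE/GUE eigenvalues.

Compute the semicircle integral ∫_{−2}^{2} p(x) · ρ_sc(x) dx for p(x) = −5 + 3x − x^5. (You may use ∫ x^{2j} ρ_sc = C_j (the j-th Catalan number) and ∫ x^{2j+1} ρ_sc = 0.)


Write p(x) = Σ a_i x^i, split into monomials and integrate each against ρ_sc separately.
Using ∫ x^{2j} ρ_sc = C_j = (1/(j+1)) C(2j, j) (Catalan numbers) and ∫ x^{2j+1} ρ_sc = 0 (odd monomials vanish by symmetry):
  i = 0 (even): a_0 · C_{0} = -5 · 1 = -5
  i = 1 (odd): ∫ x^1 ρ_sc = 0 (vanishes)
  i = 5 (odd): ∫ x^5 ρ_sc = 0 (vanishes)

Summing the contributions: ∫_{−2}^{2} p(x) ρ_sc(x) dx = -5.


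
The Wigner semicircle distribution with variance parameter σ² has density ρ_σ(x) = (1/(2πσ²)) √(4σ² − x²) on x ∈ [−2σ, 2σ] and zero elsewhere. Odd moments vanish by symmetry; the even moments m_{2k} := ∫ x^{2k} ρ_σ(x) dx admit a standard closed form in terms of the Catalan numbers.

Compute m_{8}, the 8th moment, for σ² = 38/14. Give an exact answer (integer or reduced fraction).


By the scaled semicircle moment identity, m_{2k} = σ^{2k} · C_k with k = 4.
C_4 = (1/(k+1)) · C(2k, k) = (1/5) · C(8, 4) = (1/5) · 70 = 14.
σ^{2k} = (σ²)^k = (38/14)^4 = 130321/2401.

Therefore m_{8} = σ^{8} · C_4 = (130321/2401) · 14 = 260642/343.


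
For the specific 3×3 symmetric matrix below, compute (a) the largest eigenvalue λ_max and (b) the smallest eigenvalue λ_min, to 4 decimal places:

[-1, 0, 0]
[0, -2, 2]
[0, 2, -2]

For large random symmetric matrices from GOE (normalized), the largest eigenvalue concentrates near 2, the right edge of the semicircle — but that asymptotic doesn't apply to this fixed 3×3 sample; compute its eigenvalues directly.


Since M is real symmetric, all three eigenvalues are real; they are the roots of det(λI − M) = λ³ − (tr M) λ² + s λ − det M, where s is the sum of the principal 2×2 minors.
tr M = -1 + (-2) + (-2) = -5.
s = ((-1)·(-2) − 0²) + ((-1)·(-2) − 0²) + ((-2)·(-2) − 2²) = 2 + 2 + 0 = 4.
det M (expand along row 1) = (-1)·0 − 0·0 + 0·0 = 0.
Characteristic polynomial: λ³ + 5λ² + 4λ = 0.
Substitute λ = y + (tr M)/3 = y − 1.666667 to remove the quadratic term: y³ + p·y + q = 0 with p = s − (tr M)²/3 = -4.333333 and q = −2(tr M)³/27 + (tr M)·s/3 − det M = 2.592593.
Three real roots ⇒ use the trigonometric (Viète) form: r = 2√(−p/3) = 2.403701, φ = arccos(3q/(p·r)) = arccos(-0.746712) = 2.413901 rad.
y_k = r·cos(φ/3 − 2πk/3) for k = 0, 1, 2 gives y = 1.666667, 0.666667, -2.333333.
λ_k = y_k − 1.666667 gives λ = 0.0000, -1.0000, -4.0000 (check: the sum is -5.0000 = tr M).

Hence λ_max = 0.0000 and λ_min = -4.0000.


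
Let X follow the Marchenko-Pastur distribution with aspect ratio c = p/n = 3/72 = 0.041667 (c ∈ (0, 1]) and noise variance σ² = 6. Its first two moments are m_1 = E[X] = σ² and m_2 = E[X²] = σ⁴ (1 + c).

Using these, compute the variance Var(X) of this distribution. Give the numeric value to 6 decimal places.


m_1 = E[X] = σ² = 6, so m_1² = 36.
m_2 = E[X²] = σ⁴ (1 + c) = 36 · (1 + 0.041667) = 36 · 1.041667 = 37.500000.
(Note m_2 − m_1² simplifies to c · σ⁴ = 0.041667 · 36.)

Var(X) = m_2 − m_1² = 37.500000 − 36 = 1.500000.


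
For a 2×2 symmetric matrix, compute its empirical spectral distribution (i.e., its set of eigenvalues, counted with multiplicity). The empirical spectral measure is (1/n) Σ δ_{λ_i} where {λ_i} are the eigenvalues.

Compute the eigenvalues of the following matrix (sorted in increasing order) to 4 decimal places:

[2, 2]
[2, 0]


Since M is real symmetric, both eigenvalues are real; they are the roots of det(λI − M) = λ² − (tr M) λ + det M.
tr M = 2 + 0 = 2.
det M = 2·0 − 2² = 0 − 4 = -4.
Characteristic polynomial: λ² − 2λ − 4 = 0.
Discriminant Δ = (tr M)² − 4·det M = 4 − (-16) = 20; √Δ = 4.472136.
λ = (tr M ± √Δ)/2 = (2 ± 4.472136)/2, giving (tr M − √Δ)/2 = -1.2361 and (tr M + √Δ)/2 = 3.2361.

Eigenvalues sorted in increasing order: [-1.2361, 3.2361].


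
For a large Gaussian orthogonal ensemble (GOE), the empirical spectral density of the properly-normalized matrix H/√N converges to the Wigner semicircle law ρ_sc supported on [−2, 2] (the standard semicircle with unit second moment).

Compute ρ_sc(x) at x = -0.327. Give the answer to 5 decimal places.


ρ_sc(x) = (1/(2π)) √(4 − x²). With x = -0.327:
  4 − x² = 4 − (-0.327)² = 4 − 0.106929 = 3.893071.
  √(4 − x²) = 1.973087.
  1/(2π) = 0.159155.
  ρ_sc(-0.327) = 0.159155 · 1.973087 = 0.314026.

Rounded to 5 decimal places: ρ_sc(-0.327) ≈ 0.31403.


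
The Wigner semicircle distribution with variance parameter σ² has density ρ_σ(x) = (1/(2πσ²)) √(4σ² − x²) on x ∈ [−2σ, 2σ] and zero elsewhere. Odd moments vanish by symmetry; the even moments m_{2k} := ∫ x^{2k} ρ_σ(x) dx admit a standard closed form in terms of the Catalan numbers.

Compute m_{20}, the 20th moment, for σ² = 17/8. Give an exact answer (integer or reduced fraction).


By the scaled semicircle moment identity, m_{2k} = σ^{2k} · C_k with k = 10.
C_10 = (1/(k+1)) · C(2k, k) = (1/11) · C(20, 10) = (1/11) · 184756 = 16796.
σ^{2k} = (σ²)^k = (17/8)^10 = 2015993900449/1073741824.

Therefore m_{20} = σ^{20} · C_10 = (2015993900449/1073741824) · 16796 = 8465158387985351/268435456.


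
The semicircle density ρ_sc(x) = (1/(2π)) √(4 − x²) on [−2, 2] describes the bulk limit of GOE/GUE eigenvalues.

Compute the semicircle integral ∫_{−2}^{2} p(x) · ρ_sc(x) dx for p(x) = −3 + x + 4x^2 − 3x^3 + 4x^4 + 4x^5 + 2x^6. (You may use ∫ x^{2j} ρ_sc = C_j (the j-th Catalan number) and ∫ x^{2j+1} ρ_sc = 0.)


Write p(x) = Σ a_i x^i, split into monomials and integrate each against ρ_sc separately.
Using ∫ x^{2j} ρ_sc = C_j = (1/(j+1)) C(2j, j) (Catalan numbers) and ∫ x^{2j+1} ρ_sc = 0 (odd monomials vanish by symmetry):
  i = 0 (even): a_0 · C_{0} = -3 · 1 = -3
  i = 1 (odd): ∫ x^1 ρ_sc = 0 (vanishes)
  i = 2 (even): a_2 · C_{1} = 4 · 1 = 4
  i = 3 (odd): ∫ x^3 ρ_sc = 0 (vanishes)
  i = 4 (even): a_4 · C_{2} = 4 · 2 = 8
  i = 5 (odd): ∫ x^5 ρ_sc = 0 (vanishes)
  i = 6 (even): a_6 · C_{3} = 2 · 5 = 10

Summing the contributions: ∫_{−2}^{2} p(x) ρ_sc(x) dx = (-3) + 4 + 8 + 10 = 19.


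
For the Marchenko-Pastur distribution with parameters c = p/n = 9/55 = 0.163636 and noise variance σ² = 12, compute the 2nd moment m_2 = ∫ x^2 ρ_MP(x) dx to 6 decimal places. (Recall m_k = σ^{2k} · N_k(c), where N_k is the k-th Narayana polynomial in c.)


E[X²] = σ⁴ (1 + c) (second MP moment). With σ² = 12 (so σ⁴ = 144) and c = 9/55 = 0.163636: E[X²] = 144 · (1 + 0.163636) = 144 · 1.163636.

So E[X^2] = 167.563636.


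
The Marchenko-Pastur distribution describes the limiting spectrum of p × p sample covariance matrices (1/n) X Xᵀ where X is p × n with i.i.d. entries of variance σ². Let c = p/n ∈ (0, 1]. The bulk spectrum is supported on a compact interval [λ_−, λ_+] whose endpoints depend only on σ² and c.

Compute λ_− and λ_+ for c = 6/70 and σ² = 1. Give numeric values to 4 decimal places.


c = 6/70 = 0.085714; √c = 0.292770.
λ_− = σ² (1 − √c)² = 1 · (1 − 0.292770)² = 1 · (0.707230)² = 0.500174.
λ_+ = σ² (1 + √c)² = 1 · (1 + 0.292770)² = 1 · (1.292770)² = 1.671254.

Rounded to 4 decimal places: λ_− ≈ 0.5002, λ_+ ≈ 1.6713.


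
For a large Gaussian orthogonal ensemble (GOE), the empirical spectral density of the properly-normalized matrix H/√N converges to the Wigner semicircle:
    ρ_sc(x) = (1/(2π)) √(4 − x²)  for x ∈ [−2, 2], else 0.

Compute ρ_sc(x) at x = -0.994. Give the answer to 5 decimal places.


ρ_sc(x) = (1/(2π)) √(4 − x²). With x = -0.994:
  4 − x² = 4 − (-0.994)² = 4 − 0.988036 = 3.011964.
  √(4 − x²) = 1.735501.
  1/(2π) = 0.159155.
  ρ_sc(-0.994) = 0.159155 · 1.735501 = 0.276214.

Rounded to 5 decimal places: ρ_sc(-0.994) ≈ 0.27621.


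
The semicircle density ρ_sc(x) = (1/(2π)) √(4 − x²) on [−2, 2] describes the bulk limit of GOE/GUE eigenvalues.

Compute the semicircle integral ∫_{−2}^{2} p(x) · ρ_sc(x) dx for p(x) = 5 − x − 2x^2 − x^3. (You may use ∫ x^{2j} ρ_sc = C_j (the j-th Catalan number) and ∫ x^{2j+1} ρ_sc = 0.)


Write p(x) = Σ a_i x^i, split into monomials and integrate each against ρ_sc separately.
Using ∫ x^{2j} ρ_sc = C_j = (1/(j+1)) C(2j, j) (Catalan numbers) and ∫ x^{2j+1} ρ_sc = 0 (odd monomials vanish by symmetry):
  i = 0 (even): a_0 · C_{0} = 5 · 1 = 5
  i = 1 (odd): ∫ x^1 ρ_sc = 0 (vanishes)
  i = 2 (even): a_2 · C_{1} = -2 · 1 = -2
  i = 3 (odd): ∫ x^3 ρ_sc = 0 (vanishes)

Summing the contributions: ∫_{−2}^{2} p(x) ρ_sc(x) dx = 5 + (-2) = 3.


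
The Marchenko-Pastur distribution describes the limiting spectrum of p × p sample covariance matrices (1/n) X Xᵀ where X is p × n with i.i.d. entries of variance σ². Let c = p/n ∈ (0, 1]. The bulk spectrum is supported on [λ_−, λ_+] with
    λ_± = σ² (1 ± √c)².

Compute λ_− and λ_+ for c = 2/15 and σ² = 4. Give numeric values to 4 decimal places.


c = 2/15 = 0.133333; √c = 0.365148.
λ_− = σ² (1 − √c)² = 4 · (1 − 0.365148)² = 4 · (0.634852)² = 1.612146.
λ_+ = σ² (1 + √c)² = 4 · (1 + 0.365148)² = 4 · (1.365148)² = 7.454520.

Rounded to 4 decimal places: λ_− ≈ 1.6121, λ_+ ≈ 7.4545.


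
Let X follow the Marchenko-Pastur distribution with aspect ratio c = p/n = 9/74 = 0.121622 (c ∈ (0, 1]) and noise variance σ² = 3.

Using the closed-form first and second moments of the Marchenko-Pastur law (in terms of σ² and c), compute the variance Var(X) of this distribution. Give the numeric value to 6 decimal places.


Recall the MP moments m_1 = E[X] = σ² and m_2 = E[X²] = σ⁴ (1 + c).
m_1 = E[X] = σ² = 3, so m_1² = 9.
m_2 = E[X²] = σ⁴ (1 + c) = 9 · (1 + 0.121622) = 9 · 1.121622 = 10.094595.
(Note m_2 − m_1² simplifies to c · σ⁴ = 0.121622 · 9.)

Var(X) = m_2 − m_1² = 10.094595 − 9 = 1.094595.


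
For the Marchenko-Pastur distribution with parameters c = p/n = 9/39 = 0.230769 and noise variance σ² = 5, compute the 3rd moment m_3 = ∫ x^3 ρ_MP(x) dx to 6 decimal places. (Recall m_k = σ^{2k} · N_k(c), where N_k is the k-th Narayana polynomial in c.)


E[X³] = σ⁶ (1 + 3c + c²) (third MP moment). With σ² = 5 (so σ⁶ = 125) and c = 9/39 = 0.230769: E[X³] = 125 · (1 + 3·0.230769 + (0.230769)²) = 125 · 1.745562.

So E[X^3] = 218.195266.


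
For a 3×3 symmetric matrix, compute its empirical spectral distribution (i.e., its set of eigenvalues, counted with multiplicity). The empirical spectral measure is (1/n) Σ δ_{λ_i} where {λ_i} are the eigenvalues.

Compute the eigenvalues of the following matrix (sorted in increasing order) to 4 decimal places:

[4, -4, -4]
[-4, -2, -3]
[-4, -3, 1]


Since M is real symmetric, all three eigenvalues are real; they are the roots of det(λI − M) = λ³ − (tr M) λ² + s λ − det M, where s is the sum of the principal 2×2 minors.
tr M = 4 + (-2) + 1 = 3.
s = (4·(-2) − (-4)²) + (4·1 − (-4)²) + ((-2)·1 − (-3)²) = -24 + (-12) + (-11) = -47.
det M (expand along row 1) = 4·(-11) − (-4)·(-16) + (-4)·4 = -124.
Characteristic polynomial: λ³ − 3λ² − 47λ + 124 = 0.
Substitute λ = y + (tr M)/3 = y + 1.000000 to remove the quadratic term: y³ + p·y + q = 0 with p = s − (tr M)²/3 = -50.000000 and q = −2(tr M)³/27 + (tr M)·s/3 − det M = 75.000000.
Three real roots ⇒ use the trigonometric (Viète) form: r = 2√(−p/3) = 8.164966, φ = arccos(3q/(p·r)) = arccos(-0.551135) = 2.154520 rad.
y_k = r·cos(φ/3 − 2πk/3) for k = 0, 1, 2 gives y = 6.148292, 1.578690, -7.726982.
λ_k = y_k + 1.000000 gives λ = 7.1483, 2.5787, -6.7270 (check: the sum is 3.0000 = tr M).

Eigenvalues sorted in increasing order: [-6.7270, 2.5787, 7.1483].


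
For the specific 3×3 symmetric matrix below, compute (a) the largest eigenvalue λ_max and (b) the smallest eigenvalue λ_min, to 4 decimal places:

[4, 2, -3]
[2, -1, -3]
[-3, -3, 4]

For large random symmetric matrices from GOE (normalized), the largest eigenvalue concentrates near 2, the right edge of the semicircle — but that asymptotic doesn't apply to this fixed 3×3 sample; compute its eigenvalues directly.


Since M is real symmetric, all three eigenvalues are real; they are the roots of det(λI − M) = λ³ − (tr M) λ² + s λ − det M, where s is the sum of the principal 2×2 minors.
tr M = 4 + (-1) + 4 = 7.
s = (4·(-1) − 2²) + (4·4 − (-3)²) + ((-1)·4 − (-3)²) = -8 + 7 + (-13) = -14.
det M (expand along row 1) = 4·(-13) − 2·(-1) + (-3)·(-9) = -23.
Characteristic polynomial: λ³ − 7λ² − 14λ + 23 = 0.
Substitute λ = y + (tr M)/3 = y + 2.333333 to remove the quadratic term: y³ + p·y + q = 0 with p = s − (tr M)²/3 = -30.333333 and q = −2(tr M)³/27 + (tr M)·s/3 − det M = -35.074074.
Three real roots ⇒ use the trigonometric (Viète) form: r = 2√(−p/3) = 6.359595, φ = arccos(3q/(p·r)) = arccos(0.545454) = 0.993866 rad.
y_k = r·cos(φ/3 − 2πk/3) for k = 0, 1, 2 gives y = 6.013785, -1.215490, -4.798295.
λ_k = y_k + 2.333333 gives λ = 8.3471, 1.1178, -2.4650 (check: the sum is 7.0000 = tr M).

Hence λ_max = 8.3471 and λ_min = -2.4650.


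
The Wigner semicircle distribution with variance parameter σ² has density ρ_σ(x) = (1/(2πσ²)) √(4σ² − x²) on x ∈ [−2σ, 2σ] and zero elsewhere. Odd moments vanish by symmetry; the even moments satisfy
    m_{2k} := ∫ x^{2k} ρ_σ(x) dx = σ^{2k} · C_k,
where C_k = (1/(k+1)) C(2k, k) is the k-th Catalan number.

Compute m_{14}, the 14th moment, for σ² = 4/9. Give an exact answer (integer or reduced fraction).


By the scaled semicircle moment identity, m_{2k} = σ^{2k} · C_k with k = 7.
C_7 = (1/(k+1)) · C(2k, k) = (1/8) · C(14, 7) = (1/8) · 3432 = 429.
σ^{2k} = (σ²)^k = (4/9)^7 = 16384/4782969.

Therefore m_{14} = σ^{14} · C_7 = (16384/4782969) · 429 = 2342912/1594323.


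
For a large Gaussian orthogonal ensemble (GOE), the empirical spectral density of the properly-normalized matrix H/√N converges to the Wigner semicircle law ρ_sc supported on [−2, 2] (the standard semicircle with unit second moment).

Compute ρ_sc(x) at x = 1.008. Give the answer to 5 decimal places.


ρ_sc(x) = (1/(2π)) √(4 − x²). With x = 1.008:
  4 − x² = 4 − (1.008)² = 4 − 1.016064 = 2.983936.
  √(4 − x²) = 1.727407.
  1/(2π) = 0.159155.
  ρ_sc(1.008) = 0.159155 · 1.727407 = 0.274925.

Rounded to 5 decimal places: ρ_sc(1.008) ≈ 0.27493.


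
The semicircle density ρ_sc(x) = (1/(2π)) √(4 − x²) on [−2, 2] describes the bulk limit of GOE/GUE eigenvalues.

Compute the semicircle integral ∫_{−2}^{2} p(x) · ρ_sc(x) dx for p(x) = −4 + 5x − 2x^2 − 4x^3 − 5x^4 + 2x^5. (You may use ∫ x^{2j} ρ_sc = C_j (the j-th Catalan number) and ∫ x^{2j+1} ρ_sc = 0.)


Write p(x) = Σ a_i x^i, split into monomials and integrate each against ρ_sc separately.
Using ∫ x^{2j} ρ_sc = C_j = (1/(j+1)) C(2j, j) (Catalan numbers) and ∫ x^{2j+1} ρ_sc = 0 (odd monomials vanish by symmetry):
  i = 0 (even): a_0 · C_{0} = -4 · 1 = -4
  i = 1 (odd): ∫ x^1 ρ_sc = 0 (vanishes)
  i = 2 (even): a_2 · C_{1} = -2 · 1 = -2
  i = 3 (odd): ∫ x^3 ρ_sc = 0 (vanishes)
  i = 4 (even): a_4 · C_{2} = -5 · 2 = -10
  i = 5 (odd): ∫ x^5 ρ_sc = 0 (vanishes)

Summing the contributions: ∫_{−2}^{2} p(x) ρ_sc(x) dx = (-4) + (-2) + (-10) = -16.


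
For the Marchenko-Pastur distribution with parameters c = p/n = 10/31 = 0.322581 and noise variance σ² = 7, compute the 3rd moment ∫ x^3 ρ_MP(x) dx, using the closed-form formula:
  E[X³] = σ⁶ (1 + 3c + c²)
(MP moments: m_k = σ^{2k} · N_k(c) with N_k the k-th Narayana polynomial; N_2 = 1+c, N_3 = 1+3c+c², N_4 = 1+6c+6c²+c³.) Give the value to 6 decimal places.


E[X³] = σ⁶ (1 + 3c + c²) (third MP moment). With σ² = 7 (so σ⁶ = 343) and c = 10/31 = 0.322581: E[X³] = 343 · (1 + 3·0.322581 + (0.322581)²) = 343 · 2.071800.

So E[X^3] = 710.627471.


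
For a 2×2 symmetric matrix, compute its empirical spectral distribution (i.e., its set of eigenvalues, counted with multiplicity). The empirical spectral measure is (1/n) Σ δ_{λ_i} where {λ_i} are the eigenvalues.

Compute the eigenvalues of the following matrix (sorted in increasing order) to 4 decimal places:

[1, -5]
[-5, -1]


Since M is real symmetric, both eigenvalues are real; they are the roots of det(λI − M) = λ² − (tr M) λ + det M.
tr M = 1 + (-1) = 0.
det M = 1·(-1) − (-5)² = -1 − 25 = -26.
Characteristic polynomial: λ² − 26 = 0.
Discriminant Δ = (tr M)² − 4·det M = 0 − (-104) = 104; √Δ = 10.198039.
λ = (tr M ± √Δ)/2 = (0 ± 10.198039)/2, giving (tr M − √Δ)/2 = -5.0990 and (tr M + √Δ)/2 = 5.0990.

Eigenvalues sorted in increasing order: [-5.0990, 5.0990].


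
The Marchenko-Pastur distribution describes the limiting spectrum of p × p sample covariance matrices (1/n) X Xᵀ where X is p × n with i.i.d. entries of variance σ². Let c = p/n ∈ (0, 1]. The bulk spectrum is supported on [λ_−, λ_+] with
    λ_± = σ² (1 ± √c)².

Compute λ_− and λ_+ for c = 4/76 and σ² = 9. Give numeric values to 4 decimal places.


c = 4/76 = 0.052632; √c = 0.229416.
λ_− = σ² (1 − √c)² = 9 · (1 − 0.229416)² = 9 · (0.770584)² = 5.344201.
λ_+ = σ² (1 + √c)² = 9 · (1 + 0.229416)² = 9 · (1.229416)² = 13.603167.

Rounded to 4 decimal places: λ_− ≈ 5.3442, λ_+ ≈ 13.6032.


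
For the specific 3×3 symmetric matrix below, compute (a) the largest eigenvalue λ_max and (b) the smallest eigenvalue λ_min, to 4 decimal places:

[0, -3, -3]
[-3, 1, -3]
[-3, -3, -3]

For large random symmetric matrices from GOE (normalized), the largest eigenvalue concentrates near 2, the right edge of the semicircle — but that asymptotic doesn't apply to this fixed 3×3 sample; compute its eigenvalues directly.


Since M is real symmetric, all three eigenvalues are real; they are the roots of det(λI − M) = λ³ − (tr M) λ² + s λ − det M, where s is the sum of the principal 2×2 minors.
tr M = 0 + 1 + (-3) = -2.
s = (0·1 − (-3)²) + (0·(-3) − (-3)²) + (1·(-3) − (-3)²) = -9 + (-9) + (-12) = -30.
det M (expand along row 1) = 0·(-12) − (-3)·0 + (-3)·12 = -36.
Characteristic polynomial: λ³ + 2λ² − 30λ + 36 = 0.
Substitute λ = y + (tr M)/3 = y − 0.666667 to remove the quadratic term: y³ + p·y + q = 0 with p = s − (tr M)²/3 = -31.333333 and q = −2(tr M)³/27 + (tr M)·s/3 − det M = 56.592593.
Three real roots ⇒ use the trigonometric (Viète) form: r = 2√(−p/3) = 6.463573, φ = arccos(3q/(p·r)) = arccos(-0.838304) = 2.564961 rad.
y_k = r·cos(φ/3 − 2πk/3) for k = 0, 1, 2 gives y = 4.241579, 2.102963, -6.344542.
λ_k = y_k − 0.666667 gives λ = 3.5749, 1.4363, -7.0112 (check: the sum is -2.0000 = tr M).

Hence λ_max = 3.5749 and λ_min = -7.0112.


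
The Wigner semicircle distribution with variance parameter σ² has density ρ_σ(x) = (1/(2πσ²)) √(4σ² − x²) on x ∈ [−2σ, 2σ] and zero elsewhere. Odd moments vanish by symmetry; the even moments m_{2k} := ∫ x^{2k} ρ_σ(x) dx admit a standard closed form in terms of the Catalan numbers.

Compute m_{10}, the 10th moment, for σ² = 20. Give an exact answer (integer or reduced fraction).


By the scaled semicircle moment identity, m_{2k} = σ^{2k} · C_k with k = 5.
C_5 = (1/(k+1)) · C(2k, k) = (1/6) · C(10, 5) = (1/6) · 252 = 42.
σ^{2k} = (σ²)^k = (20)^5 = 3200000.

Therefore m_{10} = σ^{10} · C_5 = 3200000 · 42 = 134400000.


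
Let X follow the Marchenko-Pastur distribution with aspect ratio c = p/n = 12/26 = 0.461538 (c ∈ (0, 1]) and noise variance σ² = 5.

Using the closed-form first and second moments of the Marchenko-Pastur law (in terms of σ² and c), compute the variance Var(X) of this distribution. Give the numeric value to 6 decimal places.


Recall the MP moments m_1 = E[X] = σ² and m_2 = E[X²] = σ⁴ (1 + c).
m_1 = E[X] = σ² = 5, so m_1² = 25.
m_2 = E[X²] = σ⁴ (1 + c) = 25 · (1 + 0.461538) = 25 · 1.461538 = 36.538462.
(Note m_2 − m_1² simplifies to c · σ⁴ = 0.461538 · 25.)

Var(X) = m_2 − m_1² = 36.538462 − 25 = 11.538462.


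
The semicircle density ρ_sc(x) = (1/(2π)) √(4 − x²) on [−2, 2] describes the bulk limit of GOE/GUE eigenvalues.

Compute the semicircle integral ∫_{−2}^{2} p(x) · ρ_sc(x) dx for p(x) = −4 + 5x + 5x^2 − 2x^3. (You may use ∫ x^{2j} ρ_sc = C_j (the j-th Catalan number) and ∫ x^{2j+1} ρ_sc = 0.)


Write p(x) = Σ a_i x^i, split into monomials and integrate each against ρ_sc separately.
Using ∫ x^{2j} ρ_sc = C_j = (1/(j+1)) C(2j, j) (Catalan numbers) and ∫ x^{2j+1} ρ_sc = 0 (odd monomials vanish by symmetry):
  i = 0 (even): a_0 · C_{0} = -4 · 1 = -4
  i = 1 (odd): ∫ x^1 ρ_sc = 0 (vanishes)
  i = 2 (even): a_2 · C_{1} = 5 · 1 = 5
  i = 3 (odd): ∫ x^3 ρ_sc = 0 (vanishes)

Summing the contributions: ∫_{−2}^{2} p(x) ρ_sc(x) dx = (-4) + 5 = 1.


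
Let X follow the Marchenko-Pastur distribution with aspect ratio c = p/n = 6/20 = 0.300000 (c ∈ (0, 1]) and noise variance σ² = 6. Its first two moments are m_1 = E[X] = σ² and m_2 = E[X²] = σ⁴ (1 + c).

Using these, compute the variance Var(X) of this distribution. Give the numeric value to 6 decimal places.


m_1 = E[X] = σ² = 6, so m_1² = 36.
m_2 = E[X²] = σ⁴ (1 + c) = 36 · (1 + 0.300000) = 36 · 1.300000 = 46.800000.
(Note m_2 − m_1² simplifies to c · σ⁴ = 0.300000 · 36.)

Var(X) = m_2 − m_1² = 46.800000 − 36 = 10.800000.
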